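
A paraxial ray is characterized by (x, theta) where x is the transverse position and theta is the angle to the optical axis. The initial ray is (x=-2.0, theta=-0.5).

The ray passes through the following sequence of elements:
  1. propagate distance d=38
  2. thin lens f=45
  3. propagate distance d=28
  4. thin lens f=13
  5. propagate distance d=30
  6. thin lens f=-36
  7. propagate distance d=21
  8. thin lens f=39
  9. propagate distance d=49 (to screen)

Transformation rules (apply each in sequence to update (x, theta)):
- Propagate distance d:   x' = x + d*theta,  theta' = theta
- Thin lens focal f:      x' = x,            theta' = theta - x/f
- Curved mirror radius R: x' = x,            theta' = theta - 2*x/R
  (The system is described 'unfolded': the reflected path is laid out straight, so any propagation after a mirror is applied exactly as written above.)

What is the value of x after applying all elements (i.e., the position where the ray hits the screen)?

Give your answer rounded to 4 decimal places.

Initial: x=-2.0000 theta=-0.5000
After 1 (propagate distance d=38): x=-21.0000 theta=-0.5000
After 2 (thin lens f=45): x=-21.0000 theta=-1/30 (≈-0.0333)
After 3 (propagate distance d=28): x=-329/15 (≈-21.9333) theta=-1/30 (≈-0.0333)
After 4 (thin lens f=13): x=-329/15 (≈-21.9333) theta=43/26 (≈1.6538)
After 5 (propagate distance d=30): x=5398/195 (≈27.6821) theta=43/26 (≈1.6538)
After 6 (thin lens f=-36): x=5398/195 (≈27.6821) theta=4252/1755 (≈2.4228)
After 7 (propagate distance d=21): x=45958/585 (≈78.5607) theta=4252/1755 (≈2.4228)
After 8 (thin lens f=39): x=45958/585 (≈78.5607) theta=3106/7605 (≈0.4084)
After 9 (propagate distance d=49 (to screen)): x=749648/7605 (≈98.5730) theta=3106/7605 (≈0.4084)
Rounded to 4 decimal places: x = 98.5730

Answer: 98.5730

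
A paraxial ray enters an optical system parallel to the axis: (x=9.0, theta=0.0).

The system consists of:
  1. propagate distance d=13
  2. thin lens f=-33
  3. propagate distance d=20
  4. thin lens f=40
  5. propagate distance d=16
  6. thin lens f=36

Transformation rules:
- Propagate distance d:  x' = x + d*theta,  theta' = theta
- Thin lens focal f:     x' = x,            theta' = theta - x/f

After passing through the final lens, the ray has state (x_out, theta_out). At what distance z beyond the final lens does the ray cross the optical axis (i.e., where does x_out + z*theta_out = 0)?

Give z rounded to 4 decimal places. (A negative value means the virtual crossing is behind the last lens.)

Initial: x=9.0000 theta=0.0000
After 1 (propagate distance d=13): x=9.0000 theta=0.0000
After 2 (thin lens f=-33): x=9.0000 theta=3/11 (≈0.2727)
After 3 (propagate distance d=20): x=159/11 (≈14.4545) theta=3/11 (≈0.2727)
After 4 (thin lens f=40): x=159/11 (≈14.4545) theta=-39/440 (≈-0.0886)
After 5 (propagate distance d=16): x=717/55 (≈13.0364) theta=-39/440 (≈-0.0886)
After 6 (thin lens f=36): x=717/55 (≈13.0364) theta=-119/264 (≈-0.4508)
z_focus = -x_out/theta_out = -(717/55)/(-119/264) = 17208/595 ≈ 28.9210
Rounded to 4 decimal places: z = 28.9210

Answer: 28.9210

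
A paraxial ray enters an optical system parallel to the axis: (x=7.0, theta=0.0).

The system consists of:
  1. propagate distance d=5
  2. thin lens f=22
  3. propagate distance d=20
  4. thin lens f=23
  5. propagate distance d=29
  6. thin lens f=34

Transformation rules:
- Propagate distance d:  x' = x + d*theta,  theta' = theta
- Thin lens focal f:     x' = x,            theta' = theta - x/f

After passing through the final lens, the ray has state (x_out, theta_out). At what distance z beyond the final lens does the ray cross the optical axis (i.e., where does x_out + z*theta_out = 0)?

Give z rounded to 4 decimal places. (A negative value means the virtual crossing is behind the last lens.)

Answer: -135.0058

Derivation:
Initial: x=7.0000 theta=0.0000
After 1 (propagate distance d=5): x=7.0000 theta=0.0000
After 2 (thin lens f=22): x=7.0000 theta=-7/22 (≈-0.3182)
After 3 (propagate distance d=20): x=7/11 (≈0.6364) theta=-7/22 (≈-0.3182)
After 4 (thin lens f=23): x=7/11 (≈0.6364) theta=-175/506 (≈-0.3458)
After 5 (propagate distance d=29): x=-4753/506 (≈-9.3933) theta=-175/506 (≈-0.3458)
After 6 (thin lens f=34): x=-4753/506 (≈-9.3933) theta=-1197/17204 (≈-0.0696)
z_focus = -x_out/theta_out = -(-4753/506)/(-1197/17204) = -23086/171 ≈ -135.0058
Rounded to 4 decimal places: z = -135.0058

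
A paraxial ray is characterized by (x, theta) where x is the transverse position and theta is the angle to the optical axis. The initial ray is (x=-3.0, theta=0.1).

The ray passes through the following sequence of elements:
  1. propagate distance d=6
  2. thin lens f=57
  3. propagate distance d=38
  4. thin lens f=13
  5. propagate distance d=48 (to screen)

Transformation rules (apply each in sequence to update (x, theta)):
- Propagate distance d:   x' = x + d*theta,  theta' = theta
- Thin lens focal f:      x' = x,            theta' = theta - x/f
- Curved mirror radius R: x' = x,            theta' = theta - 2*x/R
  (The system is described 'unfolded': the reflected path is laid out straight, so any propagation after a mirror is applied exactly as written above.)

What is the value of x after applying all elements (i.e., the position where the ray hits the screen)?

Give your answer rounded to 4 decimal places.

Answer: -1.2559

Derivation:
Initial: x=-3.0000 theta=0.1000
After 1 (propagate distance d=6): x=-2.4000 theta=0.1000
After 2 (thin lens f=57): x=-2.4000 theta=27/190 (≈0.1421)
After 3 (propagate distance d=38): x=3.0000 theta=27/190 (≈0.1421)
After 4 (thin lens f=13): x=3.0000 theta=-219/2470 (≈-0.0887)
After 5 (propagate distance d=48 (to screen)): x=-1551/1235 (≈-1.2559) theta=-219/2470 (≈-0.0887)
Rounded to 4 decimal places: x = -1.2559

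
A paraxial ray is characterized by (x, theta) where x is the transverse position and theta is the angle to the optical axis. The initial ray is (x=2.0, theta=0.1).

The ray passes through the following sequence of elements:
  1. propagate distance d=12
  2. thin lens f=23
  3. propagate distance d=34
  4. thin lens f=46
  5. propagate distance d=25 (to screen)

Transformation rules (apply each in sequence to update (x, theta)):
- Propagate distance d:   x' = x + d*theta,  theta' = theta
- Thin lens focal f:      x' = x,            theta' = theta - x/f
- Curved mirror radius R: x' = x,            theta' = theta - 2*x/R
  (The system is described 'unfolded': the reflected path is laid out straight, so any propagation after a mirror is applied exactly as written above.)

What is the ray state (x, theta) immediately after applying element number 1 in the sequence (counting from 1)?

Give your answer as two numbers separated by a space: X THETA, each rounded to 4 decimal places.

Initial: x=2.0000 theta=0.1000
After 1 (propagate distance d=12): x=3.2000 theta=0.1000
Rounded to 4 decimal places: x = 3.2000, theta = 0.1000

Answer: 3.2000 0.1000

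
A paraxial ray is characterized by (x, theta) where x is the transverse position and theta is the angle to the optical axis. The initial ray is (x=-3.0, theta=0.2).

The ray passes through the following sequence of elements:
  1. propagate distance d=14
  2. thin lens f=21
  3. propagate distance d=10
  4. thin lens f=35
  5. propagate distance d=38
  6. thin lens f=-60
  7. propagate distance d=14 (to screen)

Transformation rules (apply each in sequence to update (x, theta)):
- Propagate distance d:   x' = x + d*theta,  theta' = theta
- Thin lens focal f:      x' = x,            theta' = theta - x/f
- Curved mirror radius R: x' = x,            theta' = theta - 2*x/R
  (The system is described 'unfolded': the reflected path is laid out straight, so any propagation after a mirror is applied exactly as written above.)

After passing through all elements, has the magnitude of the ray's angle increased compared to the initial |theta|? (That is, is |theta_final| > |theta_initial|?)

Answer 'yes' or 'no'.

Answer: yes

Derivation:
Initial: x=-3.0000 theta=0.2000
After 1 (propagate distance d=14): x=-0.2000 theta=0.2000
After 2 (thin lens f=21): x=-0.2000 theta=22/105 (≈0.2095)
After 3 (propagate distance d=10): x=199/105 (≈1.8952) theta=22/105 (≈0.2095)
After 4 (thin lens f=35): x=199/105 (≈1.8952) theta=571/3675 (≈0.1554)
After 5 (propagate distance d=38): x=28663/3675 (≈7.7995) theta=571/3675 (≈0.1554)
After 6 (thin lens f=-60): x=28663/3675 (≈7.7995) theta=8989/31500 (≈0.2854)
After 7 (propagate distance d=14 (to screen)): x=1300351/110250 (≈11.7946) theta=8989/31500 (≈0.2854)
|theta_initial|=0.2000 |theta_final|=8989/31500 (≈0.2854) -> increased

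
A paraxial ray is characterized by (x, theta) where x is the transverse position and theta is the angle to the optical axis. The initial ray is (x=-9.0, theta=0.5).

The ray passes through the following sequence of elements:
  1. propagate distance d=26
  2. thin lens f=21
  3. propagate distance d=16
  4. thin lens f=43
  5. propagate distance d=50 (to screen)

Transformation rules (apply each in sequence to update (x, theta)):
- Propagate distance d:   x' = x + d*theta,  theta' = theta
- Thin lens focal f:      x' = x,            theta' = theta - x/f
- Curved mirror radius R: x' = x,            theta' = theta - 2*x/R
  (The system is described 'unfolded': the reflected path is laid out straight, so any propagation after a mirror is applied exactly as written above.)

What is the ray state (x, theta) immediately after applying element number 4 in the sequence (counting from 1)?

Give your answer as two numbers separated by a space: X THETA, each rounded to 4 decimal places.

Initial: x=-9.0000 theta=0.5000
After 1 (propagate distance d=26): x=4.0000 theta=0.5000
After 2 (thin lens f=21): x=4.0000 theta=13/42 (≈0.3095)
After 3 (propagate distance d=16): x=188/21 (≈8.9524) theta=13/42 (≈0.3095)
After 4 (thin lens f=43): x=188/21 (≈8.9524) theta=61/602 (≈0.1013)
Rounded to 4 decimal places: x = 8.9524, theta = 0.1013

Answer: 8.9524 0.1013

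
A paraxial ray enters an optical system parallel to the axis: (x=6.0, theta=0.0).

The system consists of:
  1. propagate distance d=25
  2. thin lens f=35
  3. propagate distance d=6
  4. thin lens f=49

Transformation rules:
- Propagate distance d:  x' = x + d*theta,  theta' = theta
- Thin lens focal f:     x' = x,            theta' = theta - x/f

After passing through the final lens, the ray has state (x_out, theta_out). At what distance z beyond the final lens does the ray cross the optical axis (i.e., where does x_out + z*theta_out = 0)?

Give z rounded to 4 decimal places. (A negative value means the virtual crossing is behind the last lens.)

Answer: 18.2179

Derivation:
Initial: x=6.0000 theta=0.0000
After 1 (propagate distance d=25): x=6.0000 theta=0.0000
After 2 (thin lens f=35): x=6.0000 theta=-6/35 (≈-0.1714)
After 3 (propagate distance d=6): x=174/35 (≈4.9714) theta=-6/35 (≈-0.1714)
After 4 (thin lens f=49): x=174/35 (≈4.9714) theta=-468/1715 (≈-0.2729)
z_focus = -x_out/theta_out = -(174/35)/(-468/1715) = 1421/78 ≈ 18.2179
Rounded to 4 decimal places: z = 18.2179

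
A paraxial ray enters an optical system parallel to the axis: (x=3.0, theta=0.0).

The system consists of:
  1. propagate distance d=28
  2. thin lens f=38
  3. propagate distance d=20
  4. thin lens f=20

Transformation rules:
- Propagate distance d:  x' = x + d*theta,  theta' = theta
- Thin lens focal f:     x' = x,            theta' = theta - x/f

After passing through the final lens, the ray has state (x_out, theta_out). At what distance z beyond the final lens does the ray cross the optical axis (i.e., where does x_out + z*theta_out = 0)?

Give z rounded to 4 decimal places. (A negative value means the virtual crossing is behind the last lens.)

Initial: x=3.0000 theta=0.0000
After 1 (propagate distance d=28): x=3.0000 theta=0.0000
After 2 (thin lens f=38): x=3.0000 theta=-3/38 (≈-0.0789)
After 3 (propagate distance d=20): x=27/19 (≈1.4211) theta=-3/38 (≈-0.0789)
After 4 (thin lens f=20): x=27/19 (≈1.4211) theta=-0.1500
z_focus = -x_out/theta_out = -(27/19)/(-0.1500) = 180/19 ≈ 9.4737
Rounded to 4 decimal places: z = 9.4737

Answer: 9.4737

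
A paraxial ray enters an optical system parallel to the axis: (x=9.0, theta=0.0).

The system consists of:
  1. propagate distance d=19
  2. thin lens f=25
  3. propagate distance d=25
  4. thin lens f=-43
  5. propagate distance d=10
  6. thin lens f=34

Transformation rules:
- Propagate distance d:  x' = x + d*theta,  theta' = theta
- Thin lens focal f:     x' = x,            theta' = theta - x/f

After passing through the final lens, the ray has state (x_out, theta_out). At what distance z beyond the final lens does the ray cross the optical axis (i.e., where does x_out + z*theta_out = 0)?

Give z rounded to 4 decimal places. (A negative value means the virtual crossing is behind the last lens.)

Initial: x=9.0000 theta=0.0000
After 1 (propagate distance d=19): x=9.0000 theta=0.0000
After 2 (thin lens f=25): x=9.0000 theta=-0.3600
After 3 (propagate distance d=25): x=0.0000 theta=-0.3600
After 4 (thin lens f=-43): x=0.0000 theta=-0.3600
After 5 (propagate distance d=10): x=-3.6000 theta=-0.3600
After 6 (thin lens f=34): x=-3.6000 theta=-108/425 (≈-0.2541)
z_focus = -x_out/theta_out = -(-3.6000)/(-108/425) = -85/6 ≈ -14.1667
Rounded to 4 decimal places: z = -14.1667

Answer: -14.1667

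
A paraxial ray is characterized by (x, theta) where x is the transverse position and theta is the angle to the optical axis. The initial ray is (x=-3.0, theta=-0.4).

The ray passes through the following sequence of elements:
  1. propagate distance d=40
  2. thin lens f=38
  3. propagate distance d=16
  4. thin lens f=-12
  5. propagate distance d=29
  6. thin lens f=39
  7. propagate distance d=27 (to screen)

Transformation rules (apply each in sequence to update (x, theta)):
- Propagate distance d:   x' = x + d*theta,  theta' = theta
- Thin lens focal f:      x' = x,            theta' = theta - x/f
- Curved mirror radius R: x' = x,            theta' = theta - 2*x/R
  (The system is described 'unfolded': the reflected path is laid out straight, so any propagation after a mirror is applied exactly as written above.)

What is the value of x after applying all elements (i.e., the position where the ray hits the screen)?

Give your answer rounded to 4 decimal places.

Answer: -53.8500

Derivation:
Initial: x=-3.0000 theta=-0.4000
After 1 (propagate distance d=40): x=-19.0000 theta=-0.4000
After 2 (thin lens f=38): x=-19.0000 theta=0.1000
After 3 (propagate distance d=16): x=-17.4000 theta=0.1000
After 4 (thin lens f=-12): x=-17.4000 theta=-1.3500
After 5 (propagate distance d=29): x=-56.5500 theta=-1.3500
After 6 (thin lens f=39): x=-56.5500 theta=0.1000
After 7 (propagate distance d=27 (to screen)): x=-53.8500 theta=0.1000
Rounded to 4 decimal places: x = -53.8500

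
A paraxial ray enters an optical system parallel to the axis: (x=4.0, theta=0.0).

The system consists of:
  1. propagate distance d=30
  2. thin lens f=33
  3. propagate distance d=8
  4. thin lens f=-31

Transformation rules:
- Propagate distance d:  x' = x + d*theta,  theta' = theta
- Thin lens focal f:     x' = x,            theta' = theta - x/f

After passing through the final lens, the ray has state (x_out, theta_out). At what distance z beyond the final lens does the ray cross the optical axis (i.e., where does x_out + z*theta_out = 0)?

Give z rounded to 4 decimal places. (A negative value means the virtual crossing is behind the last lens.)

Initial: x=4.0000 theta=0.0000
After 1 (propagate distance d=30): x=4.0000 theta=0.0000
After 2 (thin lens f=33): x=4.0000 theta=-4/33 (≈-0.1212)
After 3 (propagate distance d=8): x=100/33 (≈3.0303) theta=-4/33 (≈-0.1212)
After 4 (thin lens f=-31): x=100/33 (≈3.0303) theta=-8/341 (≈-0.0235)
z_focus = -x_out/theta_out = -(100/33)/(-8/341) = 775/6 ≈ 129.1667
Rounded to 4 decimal places: z = 129.1667

Answer: 129.1667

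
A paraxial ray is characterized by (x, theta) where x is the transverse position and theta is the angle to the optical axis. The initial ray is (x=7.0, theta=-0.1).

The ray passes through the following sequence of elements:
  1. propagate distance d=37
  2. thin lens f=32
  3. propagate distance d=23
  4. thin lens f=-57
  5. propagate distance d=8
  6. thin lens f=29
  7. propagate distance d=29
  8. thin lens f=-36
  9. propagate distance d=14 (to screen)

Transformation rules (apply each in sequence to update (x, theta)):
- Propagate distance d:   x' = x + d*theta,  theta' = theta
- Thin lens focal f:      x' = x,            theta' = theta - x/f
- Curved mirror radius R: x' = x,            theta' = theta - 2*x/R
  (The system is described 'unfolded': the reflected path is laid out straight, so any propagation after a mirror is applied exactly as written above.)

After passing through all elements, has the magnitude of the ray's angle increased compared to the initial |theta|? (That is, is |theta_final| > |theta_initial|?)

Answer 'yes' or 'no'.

Initial: x=7.0000 theta=-0.1000
After 1 (propagate distance d=37): x=3.3000 theta=-0.1000
After 2 (thin lens f=32): x=3.3000 theta=-13/64 (≈-0.2031)
After 3 (propagate distance d=23): x=-439/320 (≈-1.3719) theta=-13/64 (≈-0.2031)
After 4 (thin lens f=-57): x=-439/320 (≈-1.3719) theta=-259/1140 (≈-0.2272)
After 5 (propagate distance d=8): x=-11635/3648 (≈-3.1894) theta=-259/1140 (≈-0.2272)
After 6 (thin lens f=29): x=-11635/3648 (≈-3.1894) theta=-20667/176320 (≈-0.1172)
After 7 (propagate distance d=29): x=-7511/1140 (≈-6.5886) theta=-20667/176320 (≈-0.1172)
After 8 (thin lens f=-36): x=-7511/1140 (≈-6.5886) theta=-285857/952128 (≈-0.3002)
After 9 (propagate distance d=14 (to screen)): x=-25687963/2380320 (≈-10.7918) theta=-285857/952128 (≈-0.3002)
|theta_initial|=0.1000 |theta_final|=285857/952128 (≈0.3002) -> increased

Answer: yes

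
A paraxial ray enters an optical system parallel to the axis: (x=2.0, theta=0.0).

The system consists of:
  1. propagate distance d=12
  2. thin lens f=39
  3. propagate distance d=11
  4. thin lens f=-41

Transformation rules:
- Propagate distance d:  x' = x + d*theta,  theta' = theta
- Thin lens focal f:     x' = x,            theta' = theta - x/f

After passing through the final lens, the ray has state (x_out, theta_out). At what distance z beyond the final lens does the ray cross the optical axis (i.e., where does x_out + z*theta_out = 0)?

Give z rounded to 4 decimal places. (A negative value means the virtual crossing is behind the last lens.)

Answer: 88.3077

Derivation:
Initial: x=2.0000 theta=0.0000
After 1 (propagate distance d=12): x=2.0000 theta=0.0000
After 2 (thin lens f=39): x=2.0000 theta=-2/39 (≈-0.0513)
After 3 (propagate distance d=11): x=56/39 (≈1.4359) theta=-2/39 (≈-0.0513)
After 4 (thin lens f=-41): x=56/39 (≈1.4359) theta=-2/123 (≈-0.0163)
z_focus = -x_out/theta_out = -(56/39)/(-2/123) = 1148/13 ≈ 88.3077
Rounded to 4 decimal places: z = 88.3077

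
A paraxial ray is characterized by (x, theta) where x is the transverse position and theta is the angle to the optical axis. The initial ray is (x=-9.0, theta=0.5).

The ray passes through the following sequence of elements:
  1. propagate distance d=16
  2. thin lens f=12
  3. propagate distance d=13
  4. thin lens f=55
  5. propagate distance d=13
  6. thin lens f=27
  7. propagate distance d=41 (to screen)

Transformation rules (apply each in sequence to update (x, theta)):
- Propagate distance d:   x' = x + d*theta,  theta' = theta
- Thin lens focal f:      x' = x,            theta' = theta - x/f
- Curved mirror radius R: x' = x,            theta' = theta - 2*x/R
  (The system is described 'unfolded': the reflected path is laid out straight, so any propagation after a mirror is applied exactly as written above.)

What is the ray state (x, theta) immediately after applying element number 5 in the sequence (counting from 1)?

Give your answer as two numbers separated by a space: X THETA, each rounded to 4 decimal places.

Initial: x=-9.0000 theta=0.5000
After 1 (propagate distance d=16): x=-1.0000 theta=0.5000
After 2 (thin lens f=12): x=-1.0000 theta=7/12 (≈0.5833)
After 3 (propagate distance d=13): x=79/12 (≈6.5833) theta=7/12 (≈0.5833)
After 4 (thin lens f=55): x=79/12 (≈6.5833) theta=51/110 (≈0.4636)
After 5 (propagate distance d=13): x=8323/660 (≈12.6106) theta=51/110 (≈0.4636)
Rounded to 4 decimal places: x = 12.6106, theta = 0.4636

Answer: 12.6106 0.4636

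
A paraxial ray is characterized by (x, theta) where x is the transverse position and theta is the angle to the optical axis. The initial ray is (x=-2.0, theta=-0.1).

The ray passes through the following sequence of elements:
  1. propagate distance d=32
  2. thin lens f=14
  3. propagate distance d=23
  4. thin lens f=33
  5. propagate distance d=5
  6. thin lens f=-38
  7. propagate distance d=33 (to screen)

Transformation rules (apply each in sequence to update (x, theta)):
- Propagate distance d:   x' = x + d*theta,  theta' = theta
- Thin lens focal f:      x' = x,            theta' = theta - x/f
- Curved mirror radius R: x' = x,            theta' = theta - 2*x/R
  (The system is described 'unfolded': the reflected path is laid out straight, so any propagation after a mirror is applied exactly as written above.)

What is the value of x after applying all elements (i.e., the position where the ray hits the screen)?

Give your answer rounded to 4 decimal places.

Answer: 12.1033

Derivation:
Initial: x=-2.0000 theta=-0.1000
After 1 (propagate distance d=32): x=-5.2000 theta=-0.1000
After 2 (thin lens f=14): x=-5.2000 theta=19/70 (≈0.2714)
After 3 (propagate distance d=23): x=73/70 (≈1.0429) theta=19/70 (≈0.2714)
After 4 (thin lens f=33): x=73/70 (≈1.0429) theta=277/1155 (≈0.2398)
After 5 (propagate distance d=5): x=5179/2310 (≈2.2420) theta=277/1155 (≈0.2398)
After 6 (thin lens f=-38): x=5179/2310 (≈2.2420) theta=26231/87780 (≈0.2988)
After 7 (propagate distance d=33 (to screen)): x=30355/2508 (≈12.1033) theta=26231/87780 (≈0.2988)
Rounded to 4 decimal places: x = 12.1033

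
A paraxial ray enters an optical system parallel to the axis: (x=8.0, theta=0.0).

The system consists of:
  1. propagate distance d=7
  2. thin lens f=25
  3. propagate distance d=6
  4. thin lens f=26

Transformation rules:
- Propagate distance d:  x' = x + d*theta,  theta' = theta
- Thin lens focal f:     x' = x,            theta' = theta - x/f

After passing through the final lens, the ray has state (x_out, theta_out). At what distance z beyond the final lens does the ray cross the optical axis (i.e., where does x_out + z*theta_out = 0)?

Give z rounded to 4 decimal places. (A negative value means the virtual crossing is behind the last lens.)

Initial: x=8.0000 theta=0.0000
After 1 (propagate distance d=7): x=8.0000 theta=0.0000
After 2 (thin lens f=25): x=8.0000 theta=-0.3200
After 3 (propagate distance d=6): x=6.0800 theta=-0.3200
After 4 (thin lens f=26): x=6.0800 theta=-36/65 (≈-0.5538)
z_focus = -x_out/theta_out = -(6.0800)/(-36/65) = 494/45 ≈ 10.9778
Rounded to 4 decimal places: z = 10.9778

Answer: 10.9778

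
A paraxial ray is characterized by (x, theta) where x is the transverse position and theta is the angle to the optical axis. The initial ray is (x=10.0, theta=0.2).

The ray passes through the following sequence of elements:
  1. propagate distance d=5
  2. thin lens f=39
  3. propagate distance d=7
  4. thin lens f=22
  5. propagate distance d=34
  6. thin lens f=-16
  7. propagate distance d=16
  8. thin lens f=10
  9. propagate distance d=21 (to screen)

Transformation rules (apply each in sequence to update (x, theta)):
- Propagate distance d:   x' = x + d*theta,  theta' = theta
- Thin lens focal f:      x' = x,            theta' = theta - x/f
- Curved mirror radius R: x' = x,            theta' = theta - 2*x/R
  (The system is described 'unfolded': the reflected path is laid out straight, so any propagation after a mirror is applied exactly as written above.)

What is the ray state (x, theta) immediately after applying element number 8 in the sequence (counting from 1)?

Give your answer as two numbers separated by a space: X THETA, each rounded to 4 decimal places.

Answer: -25.8480 1.4991

Derivation:
Initial: x=10.0000 theta=0.2000
After 1 (propagate distance d=5): x=11.0000 theta=0.2000
After 2 (thin lens f=39): x=11.0000 theta=-16/195 (≈-0.0821)
After 3 (propagate distance d=7): x=2033/195 (≈10.4256) theta=-16/195 (≈-0.0821)
After 4 (thin lens f=22): x=2033/195 (≈10.4256) theta=-159/286 (≈-0.5559)
After 5 (propagate distance d=34): x=-18182/2145 (≈-8.4765) theta=-159/286 (≈-0.5559)
After 6 (thin lens f=-16): x=-18182/2145 (≈-8.4765) theta=-18631/17160 (≈-1.0857)
After 7 (propagate distance d=16): x=-55444/2145 (≈-25.8480) theta=-18631/17160 (≈-1.0857)
After 8 (thin lens f=10): x=-55444/2145 (≈-25.8480) theta=128621/85800 (≈1.4991)
Rounded to 4 decimal places: x = -25.8480, theta = 1.4991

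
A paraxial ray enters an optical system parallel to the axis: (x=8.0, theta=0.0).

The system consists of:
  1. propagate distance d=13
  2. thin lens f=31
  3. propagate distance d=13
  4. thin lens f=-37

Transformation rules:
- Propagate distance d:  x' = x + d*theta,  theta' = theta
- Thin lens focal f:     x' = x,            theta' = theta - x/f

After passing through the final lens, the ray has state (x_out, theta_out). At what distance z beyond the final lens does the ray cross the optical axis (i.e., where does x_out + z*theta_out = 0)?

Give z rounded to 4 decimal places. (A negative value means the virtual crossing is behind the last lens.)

Answer: 35.0526

Derivation:
Initial: x=8.0000 theta=0.0000
After 1 (propagate distance d=13): x=8.0000 theta=0.0000
After 2 (thin lens f=31): x=8.0000 theta=-8/31 (≈-0.2581)
After 3 (propagate distance d=13): x=144/31 (≈4.6452) theta=-8/31 (≈-0.2581)
After 4 (thin lens f=-37): x=144/31 (≈4.6452) theta=-152/1147 (≈-0.1325)
z_focus = -x_out/theta_out = -(144/31)/(-152/1147) = 666/19 ≈ 35.0526
Rounded to 4 decimal places: z = 35.0526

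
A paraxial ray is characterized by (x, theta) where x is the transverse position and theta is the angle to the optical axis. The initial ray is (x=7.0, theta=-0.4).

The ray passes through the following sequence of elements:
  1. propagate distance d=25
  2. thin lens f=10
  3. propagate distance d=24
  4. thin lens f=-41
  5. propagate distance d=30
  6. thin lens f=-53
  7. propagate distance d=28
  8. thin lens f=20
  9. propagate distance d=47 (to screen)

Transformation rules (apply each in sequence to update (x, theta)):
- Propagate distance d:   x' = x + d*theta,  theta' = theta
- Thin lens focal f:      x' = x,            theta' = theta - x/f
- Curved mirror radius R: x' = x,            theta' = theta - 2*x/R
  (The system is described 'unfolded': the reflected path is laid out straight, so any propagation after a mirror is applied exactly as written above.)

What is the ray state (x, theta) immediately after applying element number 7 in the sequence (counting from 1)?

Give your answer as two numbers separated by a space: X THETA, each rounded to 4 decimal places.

Answer: -25.3642 -0.4647

Derivation:
Initial: x=7.0000 theta=-0.4000
After 1 (propagate distance d=25): x=-3.0000 theta=-0.4000
After 2 (thin lens f=10): x=-3.0000 theta=-0.1000
After 3 (propagate distance d=24): x=-5.4000 theta=-0.1000
After 4 (thin lens f=-41): x=-5.4000 theta=-19/82 (≈-0.2317)
After 5 (propagate distance d=30): x=-2532/205 (≈-12.3512) theta=-19/82 (≈-0.2317)
After 6 (thin lens f=-53): x=-2532/205 (≈-12.3512) theta=-10099/21730 (≈-0.4647)
After 7 (propagate distance d=28): x=-275582/10865 (≈-25.3642) theta=-10099/21730 (≈-0.4647)
Rounded to 4 decimal places: x = -25.3642, theta = -0.4647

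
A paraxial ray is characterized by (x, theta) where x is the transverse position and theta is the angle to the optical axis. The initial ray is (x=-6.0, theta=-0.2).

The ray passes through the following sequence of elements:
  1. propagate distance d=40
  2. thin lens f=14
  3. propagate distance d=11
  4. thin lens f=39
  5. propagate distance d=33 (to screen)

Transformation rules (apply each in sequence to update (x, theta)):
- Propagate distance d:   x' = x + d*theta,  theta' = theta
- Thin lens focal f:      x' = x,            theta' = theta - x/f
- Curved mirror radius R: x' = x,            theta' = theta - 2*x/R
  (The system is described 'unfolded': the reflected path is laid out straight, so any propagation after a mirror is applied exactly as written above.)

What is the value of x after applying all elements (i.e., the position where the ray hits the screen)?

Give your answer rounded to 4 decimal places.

Answer: 25.6000

Derivation:
Initial: x=-6.0000 theta=-0.2000
After 1 (propagate distance d=40): x=-14.0000 theta=-0.2000
After 2 (thin lens f=14): x=-14.0000 theta=0.8000
After 3 (propagate distance d=11): x=-5.2000 theta=0.8000
After 4 (thin lens f=39): x=-5.2000 theta=14/15 (≈0.9333)
After 5 (propagate distance d=33 (to screen)): x=25.6000 theta=14/15 (≈0.9333)
Rounded to 4 decimal places: x = 25.6000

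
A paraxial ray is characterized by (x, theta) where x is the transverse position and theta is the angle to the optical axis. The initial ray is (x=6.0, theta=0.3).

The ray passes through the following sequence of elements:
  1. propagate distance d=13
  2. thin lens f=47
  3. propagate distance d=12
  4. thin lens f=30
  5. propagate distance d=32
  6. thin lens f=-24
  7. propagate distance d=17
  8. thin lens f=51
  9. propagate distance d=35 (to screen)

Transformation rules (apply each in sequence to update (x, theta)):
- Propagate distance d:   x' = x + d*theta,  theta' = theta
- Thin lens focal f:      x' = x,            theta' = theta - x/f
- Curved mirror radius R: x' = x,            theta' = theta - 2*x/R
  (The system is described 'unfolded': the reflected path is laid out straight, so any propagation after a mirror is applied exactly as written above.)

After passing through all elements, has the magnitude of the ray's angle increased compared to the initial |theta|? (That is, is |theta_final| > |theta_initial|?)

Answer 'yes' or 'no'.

Answer: no

Derivation:
Initial: x=6.0000 theta=0.3000
After 1 (propagate distance d=13): x=9.9000 theta=0.3000
After 2 (thin lens f=47): x=9.9000 theta=21/235 (≈0.0894)
After 3 (propagate distance d=12): x=5157/470 (≈10.9723) theta=21/235 (≈0.0894)
After 4 (thin lens f=30): x=5157/470 (≈10.9723) theta=-1299/4700 (≈-0.2764)
After 5 (propagate distance d=32): x=5001/2350 (≈2.1281) theta=-1299/4700 (≈-0.2764)
After 6 (thin lens f=-24): x=5001/2350 (≈2.1281) theta=-3529/18800 (≈-0.1877)
After 7 (propagate distance d=17): x=-3997/3760 (≈-1.0630) theta=-3529/18800 (≈-0.1877)
After 8 (thin lens f=51): x=-3997/3760 (≈-1.0630) theta=-79997/479400 (≈-0.1669)
After 9 (propagate distance d=35 (to screen)): x=-264761/38352 (≈-6.9034) theta=-79997/479400 (≈-0.1669)
|theta_initial|=0.3000 |theta_final|=79997/479400 (≈0.1669) -> not increased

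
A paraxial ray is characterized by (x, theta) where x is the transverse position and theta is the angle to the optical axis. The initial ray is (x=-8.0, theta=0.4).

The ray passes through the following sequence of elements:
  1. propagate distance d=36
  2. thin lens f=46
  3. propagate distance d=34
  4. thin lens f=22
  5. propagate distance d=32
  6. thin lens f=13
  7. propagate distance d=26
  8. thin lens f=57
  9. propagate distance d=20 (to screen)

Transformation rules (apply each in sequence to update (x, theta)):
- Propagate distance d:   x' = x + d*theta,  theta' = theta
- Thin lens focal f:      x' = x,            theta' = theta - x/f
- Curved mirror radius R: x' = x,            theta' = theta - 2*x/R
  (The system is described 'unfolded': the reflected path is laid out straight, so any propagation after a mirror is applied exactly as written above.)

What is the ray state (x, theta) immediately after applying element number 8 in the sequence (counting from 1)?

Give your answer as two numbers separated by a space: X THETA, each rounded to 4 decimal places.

Answer: -12.6704 -0.3192

Derivation:
Initial: x=-8.0000 theta=0.4000
After 1 (propagate distance d=36): x=6.4000 theta=0.4000
After 2 (thin lens f=46): x=6.4000 theta=6/23 (≈0.2609)
After 3 (propagate distance d=34): x=1756/115 (≈15.2696) theta=6/23 (≈0.2609)
After 4 (thin lens f=22): x=1756/115 (≈15.2696) theta=-548/1265 (≈-0.4332)
After 5 (propagate distance d=32): x=356/253 (≈1.4071) theta=-548/1265 (≈-0.4332)
After 6 (thin lens f=13): x=356/253 (≈1.4071) theta=-8904/16445 (≈-0.5414)
After 7 (propagate distance d=26): x=-16028/1265 (≈-12.6704) theta=-8904/16445 (≈-0.5414)
After 8 (thin lens f=57): x=-16028/1265 (≈-12.6704) theta=-299164/937365 (≈-0.3192)
Rounded to 4 decimal places: x = -12.6704, theta = -0.3192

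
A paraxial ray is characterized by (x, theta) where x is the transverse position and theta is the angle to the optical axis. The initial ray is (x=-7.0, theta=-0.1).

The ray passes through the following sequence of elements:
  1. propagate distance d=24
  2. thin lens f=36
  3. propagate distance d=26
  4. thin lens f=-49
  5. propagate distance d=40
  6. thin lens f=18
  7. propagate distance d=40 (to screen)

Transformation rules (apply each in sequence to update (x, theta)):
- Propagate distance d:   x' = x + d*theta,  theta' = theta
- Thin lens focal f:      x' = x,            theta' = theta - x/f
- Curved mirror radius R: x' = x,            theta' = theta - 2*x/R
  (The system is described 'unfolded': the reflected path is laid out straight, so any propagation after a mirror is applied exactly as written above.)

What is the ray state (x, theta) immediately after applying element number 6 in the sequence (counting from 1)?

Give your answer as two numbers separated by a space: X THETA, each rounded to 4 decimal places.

Answer: -3.0206 0.2226

Derivation:
Initial: x=-7.0000 theta=-0.1000
After 1 (propagate distance d=24): x=-9.4000 theta=-0.1000
After 2 (thin lens f=36): x=-9.4000 theta=29/180 (≈0.1611)
After 3 (propagate distance d=26): x=-469/90 (≈-5.2111) theta=29/180 (≈0.1611)
After 4 (thin lens f=-49): x=-469/90 (≈-5.2111) theta=23/420 (≈0.0548)
After 5 (propagate distance d=40): x=-1903/630 (≈-3.0206) theta=23/420 (≈0.0548)
After 6 (thin lens f=18): x=-1903/630 (≈-3.0206) theta=631/2835 (≈0.2226)
Rounded to 4 decimal places: x = -3.0206, theta = 0.2226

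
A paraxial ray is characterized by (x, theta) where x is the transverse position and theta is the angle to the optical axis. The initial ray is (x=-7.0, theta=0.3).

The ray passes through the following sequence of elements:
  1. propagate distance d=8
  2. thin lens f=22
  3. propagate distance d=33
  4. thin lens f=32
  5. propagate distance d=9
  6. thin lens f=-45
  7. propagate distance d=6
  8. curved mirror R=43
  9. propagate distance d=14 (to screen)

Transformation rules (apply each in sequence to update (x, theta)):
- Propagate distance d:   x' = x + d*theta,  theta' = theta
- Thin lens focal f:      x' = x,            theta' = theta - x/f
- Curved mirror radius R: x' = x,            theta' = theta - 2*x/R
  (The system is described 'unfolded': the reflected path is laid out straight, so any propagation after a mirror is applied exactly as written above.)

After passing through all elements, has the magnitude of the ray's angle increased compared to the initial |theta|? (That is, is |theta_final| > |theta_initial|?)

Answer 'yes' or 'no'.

Answer: yes

Derivation:
Initial: x=-7.0000 theta=0.3000
After 1 (propagate distance d=8): x=-4.6000 theta=0.3000
After 2 (thin lens f=22): x=-4.6000 theta=28/55 (≈0.5091)
After 3 (propagate distance d=33): x=12.2000 theta=28/55 (≈0.5091)
After 4 (thin lens f=32): x=12.2000 theta=45/352 (≈0.1278)
After 5 (propagate distance d=9): x=23497/1760 (≈13.3506) theta=45/352 (≈0.1278)
After 6 (thin lens f=-45): x=23497/1760 (≈13.3506) theta=16811/39600 (≈0.4245)
After 7 (propagate distance d=6): x=419699/26400 (≈15.8977) theta=16811/39600 (≈0.4245)
After 8 (curved mirror R=43): x=419699/26400 (≈15.8977) theta=-33514/106425 (≈-0.3149)
After 9 (propagate distance d=14 (to screen)): x=39126899/3405600 (≈11.4890) theta=-33514/106425 (≈-0.3149)
|theta_initial|=0.3000 |theta_final|=33514/106425 (≈0.3149) -> increased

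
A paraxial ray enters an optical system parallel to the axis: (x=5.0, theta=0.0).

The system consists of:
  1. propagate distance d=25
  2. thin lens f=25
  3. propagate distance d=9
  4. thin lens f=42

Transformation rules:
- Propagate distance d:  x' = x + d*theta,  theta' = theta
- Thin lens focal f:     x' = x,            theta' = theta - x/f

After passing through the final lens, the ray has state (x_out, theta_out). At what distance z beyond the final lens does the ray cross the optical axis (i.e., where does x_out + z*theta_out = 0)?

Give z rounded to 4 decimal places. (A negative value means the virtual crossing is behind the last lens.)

Initial: x=5.0000 theta=0.0000
After 1 (propagate distance d=25): x=5.0000 theta=0.0000
After 2 (thin lens f=25): x=5.0000 theta=-0.2000
After 3 (propagate distance d=9): x=3.2000 theta=-0.2000
After 4 (thin lens f=42): x=3.2000 theta=-29/105 (≈-0.2762)
z_focus = -x_out/theta_out = -(3.2000)/(-29/105) = 336/29 ≈ 11.5862
Rounded to 4 decimal places: z = 11.5862

Answer: 11.5862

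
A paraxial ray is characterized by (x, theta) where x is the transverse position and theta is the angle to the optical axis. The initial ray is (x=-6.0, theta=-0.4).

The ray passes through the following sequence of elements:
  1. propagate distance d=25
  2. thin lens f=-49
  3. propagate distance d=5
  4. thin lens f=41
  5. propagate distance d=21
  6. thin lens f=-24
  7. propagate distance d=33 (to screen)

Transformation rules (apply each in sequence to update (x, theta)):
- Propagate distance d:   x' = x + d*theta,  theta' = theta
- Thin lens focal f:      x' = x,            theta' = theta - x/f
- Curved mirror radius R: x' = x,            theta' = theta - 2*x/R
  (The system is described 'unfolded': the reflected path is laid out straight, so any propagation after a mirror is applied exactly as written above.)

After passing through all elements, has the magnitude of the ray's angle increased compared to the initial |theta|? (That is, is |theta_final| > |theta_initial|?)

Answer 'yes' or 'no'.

Initial: x=-6.0000 theta=-0.4000
After 1 (propagate distance d=25): x=-16.0000 theta=-0.4000
After 2 (thin lens f=-49): x=-16.0000 theta=-178/245 (≈-0.7265)
After 3 (propagate distance d=5): x=-962/49 (≈-19.6327) theta=-178/245 (≈-0.7265)
After 4 (thin lens f=41): x=-962/49 (≈-19.6327) theta=-2488/10045 (≈-0.2477)
After 5 (propagate distance d=21): x=-249458/10045 (≈-24.8340) theta=-2488/10045 (≈-0.2477)
After 6 (thin lens f=-24): x=-249458/10045 (≈-24.8340) theta=-30917/24108 (≈-1.2824)
After 7 (propagate distance d=33 (to screen)): x=-2698267/40180 (≈-67.1545) theta=-30917/24108 (≈-1.2824)
|theta_initial|=0.4000 |theta_final|=30917/24108 (≈1.2824) -> increased

Answer: yes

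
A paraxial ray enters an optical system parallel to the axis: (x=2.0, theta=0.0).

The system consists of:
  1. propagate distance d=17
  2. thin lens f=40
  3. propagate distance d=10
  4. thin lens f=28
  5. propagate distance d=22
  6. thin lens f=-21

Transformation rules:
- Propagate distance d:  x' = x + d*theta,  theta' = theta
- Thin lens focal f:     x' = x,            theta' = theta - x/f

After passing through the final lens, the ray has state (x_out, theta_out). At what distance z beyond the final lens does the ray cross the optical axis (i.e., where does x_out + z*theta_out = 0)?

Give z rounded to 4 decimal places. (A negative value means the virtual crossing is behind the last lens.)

Answer: -5.5357

Derivation:
Initial: x=2.0000 theta=0.0000
After 1 (propagate distance d=17): x=2.0000 theta=0.0000
After 2 (thin lens f=40): x=2.0000 theta=-0.0500
After 3 (propagate distance d=10): x=1.5000 theta=-0.0500
After 4 (thin lens f=28): x=1.5000 theta=-29/280 (≈-0.1036)
After 5 (propagate distance d=22): x=-109/140 (≈-0.7786) theta=-29/280 (≈-0.1036)
After 6 (thin lens f=-21): x=-109/140 (≈-0.7786) theta=-827/5880 (≈-0.1406)
z_focus = -x_out/theta_out = -(-109/140)/(-827/5880) = -4578/827 ≈ -5.5357
Rounded to 4 decimal places: z = -5.5357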